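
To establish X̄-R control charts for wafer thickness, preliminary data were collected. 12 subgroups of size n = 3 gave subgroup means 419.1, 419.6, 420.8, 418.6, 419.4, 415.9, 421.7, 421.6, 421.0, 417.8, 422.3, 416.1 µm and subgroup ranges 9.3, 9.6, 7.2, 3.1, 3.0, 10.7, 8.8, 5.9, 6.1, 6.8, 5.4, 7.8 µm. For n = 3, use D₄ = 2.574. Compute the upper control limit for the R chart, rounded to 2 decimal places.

R̄ = (9.3 + 9.6 + 7.2 + 3.1 + 3.0 + 10.7 + 8.8 + 5.9 + 6.1 + 6.8 + 5.4 + 7.8) / 12 = 83.7000 / 12 = 6.9750
UCL_R = D₄·R̄ = 2.574 × 6.9750 = 17.9536

17.95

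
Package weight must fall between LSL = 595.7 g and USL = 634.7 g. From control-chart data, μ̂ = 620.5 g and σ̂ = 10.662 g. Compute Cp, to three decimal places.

Cp = (USL − LSL) / (6σ̂) = (634.7 − 595.7) / (6 × 10.662) = 39.0000 / 63.9720 = 0.6096

0.610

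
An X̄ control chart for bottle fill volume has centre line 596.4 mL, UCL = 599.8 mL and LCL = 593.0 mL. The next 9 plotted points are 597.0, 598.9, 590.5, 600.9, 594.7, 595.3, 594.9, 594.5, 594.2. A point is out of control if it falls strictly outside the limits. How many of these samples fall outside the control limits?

Compare each point to [593.0, 599.8]: sample 3 = 590.5 < LCL; sample 4 = 600.9 > UCL.

2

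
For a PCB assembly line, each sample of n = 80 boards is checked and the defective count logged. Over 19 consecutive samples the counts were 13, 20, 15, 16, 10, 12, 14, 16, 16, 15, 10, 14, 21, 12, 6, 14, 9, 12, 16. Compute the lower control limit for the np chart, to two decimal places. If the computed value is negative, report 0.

3.62

p̄ = Σdᵢ / (k·n) = 261 / (19 × 80) = 0.17171
LCL = np̄ − 3·√(np̄(1−p̄)) = 13.7368 − 3 × 3.3731 = 3.6174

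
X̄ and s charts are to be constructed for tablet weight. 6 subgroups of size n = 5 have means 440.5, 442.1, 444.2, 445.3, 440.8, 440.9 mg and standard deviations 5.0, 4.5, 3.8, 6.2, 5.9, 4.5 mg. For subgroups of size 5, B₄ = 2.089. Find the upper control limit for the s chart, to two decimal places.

10.41

s̄ = (5.0 + 4.5 + 3.8 + 6.2 + 5.9 + 4.5) / 6 = 4.9833
UCL_s = B₄·s̄ = 2.089 × 4.9833 = 10.4102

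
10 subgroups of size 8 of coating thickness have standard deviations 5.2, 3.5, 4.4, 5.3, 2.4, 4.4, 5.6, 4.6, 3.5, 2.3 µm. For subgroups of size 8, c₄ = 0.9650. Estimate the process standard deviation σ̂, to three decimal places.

4.269

s̄ = (5.2 + 3.5 + 4.4 + 5.3 + 2.4 + 4.4 + 5.6 + 4.6 + 3.5 + 2.3) / 10 = 4.1200
σ̂ = s̄ / c₄ = 4.1200 / 0.9650 = 4.2694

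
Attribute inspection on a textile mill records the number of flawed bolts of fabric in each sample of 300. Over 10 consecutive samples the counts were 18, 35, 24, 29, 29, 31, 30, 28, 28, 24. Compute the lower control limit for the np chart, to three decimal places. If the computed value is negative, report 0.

p̄ = Σdᵢ / (k·n) = 276 / (10 × 300) = 0.09200
LCL = np̄ − 3·√(np̄(1−p̄)) = 27.6000 − 3 × 5.0061 = 12.5818

12.582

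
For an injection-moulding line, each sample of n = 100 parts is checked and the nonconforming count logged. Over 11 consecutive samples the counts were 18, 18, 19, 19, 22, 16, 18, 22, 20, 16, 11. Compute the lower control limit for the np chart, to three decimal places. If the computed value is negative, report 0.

p̄ = Σdᵢ / (k·n) = 199 / (11 × 100) = 0.18091
LCL = np̄ − 3·√(np̄(1−p̄)) = 18.0909 − 3 × 3.8494 = 6.5426

6.543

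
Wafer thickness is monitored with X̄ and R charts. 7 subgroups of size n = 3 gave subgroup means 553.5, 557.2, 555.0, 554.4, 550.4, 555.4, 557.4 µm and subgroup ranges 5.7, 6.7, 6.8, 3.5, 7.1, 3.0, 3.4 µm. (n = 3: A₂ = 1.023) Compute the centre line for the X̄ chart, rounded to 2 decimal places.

554.76

X̄̄ = (553.5 + 557.2 + 555.0 + 554.4 + 550.4 + 555.4 + 557.4) / 7 = 3883.3000 / 7 = 554.7571
CL = X̄̄ = 554.7571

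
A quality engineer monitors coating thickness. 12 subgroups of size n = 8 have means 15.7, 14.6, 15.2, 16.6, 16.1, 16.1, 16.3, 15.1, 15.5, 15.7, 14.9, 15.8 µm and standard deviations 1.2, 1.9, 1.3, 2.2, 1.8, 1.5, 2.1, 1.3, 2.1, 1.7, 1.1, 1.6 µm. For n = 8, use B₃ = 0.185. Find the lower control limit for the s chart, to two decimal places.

s̄ = (1.2 + 1.9 + 1.3 + 2.2 + 1.8 + 1.5 + 2.1 + 1.3 + 2.1 + 1.7 + 1.1 + 1.6) / 12 = 1.6500
LCL_s = B₃·s̄ = 0.185 × 1.6500 = 0.3053

0.31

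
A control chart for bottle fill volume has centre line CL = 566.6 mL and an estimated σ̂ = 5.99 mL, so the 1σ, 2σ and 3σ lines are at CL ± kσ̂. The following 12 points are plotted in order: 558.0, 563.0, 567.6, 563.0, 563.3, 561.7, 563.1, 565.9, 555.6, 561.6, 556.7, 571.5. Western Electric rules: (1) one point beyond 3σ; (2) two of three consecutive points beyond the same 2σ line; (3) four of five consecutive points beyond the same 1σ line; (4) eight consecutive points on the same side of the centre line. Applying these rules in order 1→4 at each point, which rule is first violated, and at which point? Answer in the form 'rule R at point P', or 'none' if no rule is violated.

rule 4 at point 11

Zone of each point (C = within 1σ̂, B = 1σ̂–2σ̂, A = 2σ̂–3σ̂, * = beyond 3σ̂; sign = side of CL): 1:-B, 2:-C, 3:+C, 4:-C, 5:-C, 6:-C, 7:-C, 8:-C, 9:-B, 10:-C, 11:-B, 12:+C
Rule 4 (eight consecutive points on the same side of the centre line) is satisfied at point 11.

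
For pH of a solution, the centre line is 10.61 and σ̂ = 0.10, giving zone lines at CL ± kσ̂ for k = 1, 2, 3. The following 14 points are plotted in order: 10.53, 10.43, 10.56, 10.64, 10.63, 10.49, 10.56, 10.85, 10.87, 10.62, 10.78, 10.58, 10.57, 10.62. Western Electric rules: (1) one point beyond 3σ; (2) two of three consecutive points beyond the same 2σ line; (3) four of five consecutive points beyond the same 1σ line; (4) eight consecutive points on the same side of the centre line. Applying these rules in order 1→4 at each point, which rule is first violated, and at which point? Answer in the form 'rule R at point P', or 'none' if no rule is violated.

Zone of each point (C = within 1σ̂, B = 1σ̂–2σ̂, A = 2σ̂–3σ̂, * = beyond 3σ̂; sign = side of CL): 1:-C, 2:-B, 3:-C, 4:+C, 5:+C, 6:-B, 7:-C, 8:+A, 9:+A, 10:+C, 11:+B, 12:-C, 13:-C, 14:+C
Rule 2 (two of three consecutive points beyond the same 2σ limit) is satisfied at point 9.

rule 2 at point 9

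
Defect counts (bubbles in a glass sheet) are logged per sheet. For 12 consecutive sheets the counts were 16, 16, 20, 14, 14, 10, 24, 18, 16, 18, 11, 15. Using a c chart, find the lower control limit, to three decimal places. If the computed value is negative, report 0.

4.000

c̄ = (16 + 16 + 20 + 14 + 14 + 10 + 24 + 18 + 16 + 18 + 11 + 15) / 12 = 192 / 12 = 16.0000
LCL = c̄ − 3√c̄ = 16.0000 − 3 × 4.0000 = 4.0000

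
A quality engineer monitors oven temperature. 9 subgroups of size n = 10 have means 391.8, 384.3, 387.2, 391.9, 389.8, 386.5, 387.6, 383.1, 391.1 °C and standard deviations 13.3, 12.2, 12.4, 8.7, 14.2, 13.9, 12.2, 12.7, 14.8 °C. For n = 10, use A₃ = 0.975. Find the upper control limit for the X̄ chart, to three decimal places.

400.538

X̄̄ = (391.8 + 384.3 + 387.2 + 391.9 + 389.8 + 386.5 + 387.6 + 383.1 + 391.1) / 9 = 388.1444
s̄ = (13.3 + 12.2 + 12.4 + 8.7 + 14.2 + 13.9 + 12.2 + 12.7 + 14.8) / 9 = 12.7111
UCL = X̄̄ + A₃·s̄ = 388.1444 + 0.975 × 12.7111 = 400.5378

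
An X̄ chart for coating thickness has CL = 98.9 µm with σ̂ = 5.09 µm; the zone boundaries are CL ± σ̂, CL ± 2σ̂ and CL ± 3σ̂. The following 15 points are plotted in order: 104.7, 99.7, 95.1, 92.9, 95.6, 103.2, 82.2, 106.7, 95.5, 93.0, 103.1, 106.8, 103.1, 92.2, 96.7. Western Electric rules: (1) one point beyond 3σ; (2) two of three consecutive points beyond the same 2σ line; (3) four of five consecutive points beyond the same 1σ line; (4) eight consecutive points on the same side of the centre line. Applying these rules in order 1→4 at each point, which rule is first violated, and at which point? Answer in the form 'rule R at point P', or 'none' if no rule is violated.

rule 1 at point 7

Zone of each point (C = within 1σ̂, B = 1σ̂–2σ̂, A = 2σ̂–3σ̂, * = beyond 3σ̂; sign = side of CL): 1:+B, 2:+C, 3:-C, 4:-B, 5:-C, 6:+C, 7:-*, 8:+B, 9:-C, 10:-B, 11:+C, 12:+B, 13:+C, 14:-B, 15:-C
Rule 1 (one point beyond the 3σ limits) is satisfied at point 7.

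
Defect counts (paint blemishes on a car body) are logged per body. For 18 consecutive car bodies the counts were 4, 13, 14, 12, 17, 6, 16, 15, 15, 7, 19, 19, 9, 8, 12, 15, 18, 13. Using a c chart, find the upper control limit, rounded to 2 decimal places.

23.66

c̄ = (4 + 13 + 14 + 12 + 17 + 6 + 16 + 15 + 15 + 7 + 19 + 19 + 9 + 8 + 12 + 15 + 18 + 13) / 18 = 232 / 18 = 12.8889
UCL = c̄ + 3√c̄ = 12.8889 + 3 × √12.8889 = 12.8889 + 3 × 3.5901 = 23.6592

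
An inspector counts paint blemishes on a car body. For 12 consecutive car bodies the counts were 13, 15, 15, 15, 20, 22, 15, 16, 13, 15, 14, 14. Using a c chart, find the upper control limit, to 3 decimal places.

27.426

c̄ = (13 + 15 + 15 + 15 + 20 + 22 + 15 + 16 + 13 + 15 + 14 + 14) / 12 = 187 / 12 = 15.5833
UCL = c̄ + 3√c̄ = 15.5833 + 3 × √15.5833 = 15.5833 + 3 × 3.9476 = 27.4261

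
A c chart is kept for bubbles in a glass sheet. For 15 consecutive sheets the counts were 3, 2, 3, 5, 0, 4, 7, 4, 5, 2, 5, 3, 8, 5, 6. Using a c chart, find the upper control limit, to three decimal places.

10.233

c̄ = (3 + 2 + 3 + 5 + 0 + 4 + 7 + 4 + 5 + 2 + 5 + 3 + 8 + 5 + 6) / 15 = 62 / 15 = 4.1333
UCL = c̄ + 3√c̄ = 4.1333 + 3 × √4.1333 = 4.1333 + 3 × 2.0331 = 10.2325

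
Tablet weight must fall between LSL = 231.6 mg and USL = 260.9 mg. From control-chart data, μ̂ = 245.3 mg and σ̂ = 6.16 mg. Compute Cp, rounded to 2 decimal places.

0.79

Cp = (USL − LSL) / (6σ̂) = (260.9 − 231.6) / (6 × 6.16) = 29.3000 / 36.9600 = 0.7927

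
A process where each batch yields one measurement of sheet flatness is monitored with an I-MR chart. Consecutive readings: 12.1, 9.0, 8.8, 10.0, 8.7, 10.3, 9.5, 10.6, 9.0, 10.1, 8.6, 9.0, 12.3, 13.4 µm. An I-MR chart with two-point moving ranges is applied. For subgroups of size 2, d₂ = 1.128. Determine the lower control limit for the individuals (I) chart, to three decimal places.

6.356

X̄ = (12.1 + 9.0 + 8.8 + 10.0 + 8.7 + 10.3 + 9.5 + 10.6 + 9.0 + 10.1 + 8.6 + 9.0 + 12.3 + 13.4) / 14 = 10.1000
Moving ranges: 3.1, 0.2, 1.2, 1.3, 1.6, 0.8, 1.1, 1.6, 1.1, 1.5, 0.4, 3.3, 1.1; M̄R̄ = 18.3000 / 13 = 1.4077
LCL = X̄ − 3·M̄R̄/d₂ = 10.1000 − 3 × 1.4077 / 1.128 = 6.3561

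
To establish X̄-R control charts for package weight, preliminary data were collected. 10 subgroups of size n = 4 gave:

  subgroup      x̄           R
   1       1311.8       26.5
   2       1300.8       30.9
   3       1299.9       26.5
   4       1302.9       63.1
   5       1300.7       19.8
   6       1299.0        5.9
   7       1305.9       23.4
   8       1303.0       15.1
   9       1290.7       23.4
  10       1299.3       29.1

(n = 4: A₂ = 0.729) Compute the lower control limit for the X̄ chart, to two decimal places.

X̄̄ = (1311.8 + 1300.8 + 1299.9 + 1302.9 + 1300.7 + 1299.0 + 1305.9 + 1303.0 + 1290.7 + 1299.3) / 10 = 13014.0000 / 10 = 1301.4000
R̄ = (26.5 + 30.9 + 26.5 + 63.1 + 19.8 + 5.9 + 23.4 + 15.1 + 23.4 + 29.1) / 10 = 263.7000 / 10 = 26.3700
LCL = X̄̄ − A₂·R̄ = 1301.4000 − 0.729 × 26.3700 = 1282.1763

1282.18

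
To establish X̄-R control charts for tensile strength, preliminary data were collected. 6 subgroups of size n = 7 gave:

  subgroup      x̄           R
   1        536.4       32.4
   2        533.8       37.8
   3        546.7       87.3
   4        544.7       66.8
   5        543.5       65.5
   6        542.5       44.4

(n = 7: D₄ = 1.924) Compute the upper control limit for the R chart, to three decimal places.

R̄ = (32.4 + 37.8 + 87.3 + 66.8 + 65.5 + 44.4) / 6 = 334.2000 / 6 = 55.7000
UCL_R = D₄·R̄ = 1.924 × 55.7000 = 107.1668

107.167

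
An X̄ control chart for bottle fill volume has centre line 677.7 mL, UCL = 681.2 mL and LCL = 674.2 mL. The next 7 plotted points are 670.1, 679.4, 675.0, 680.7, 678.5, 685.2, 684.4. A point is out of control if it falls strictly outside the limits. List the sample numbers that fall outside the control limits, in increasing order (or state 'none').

1, 6, 7

Compare each point to [674.2, 681.2]: sample 1 = 670.1 < LCL; sample 6 = 685.2 > UCL; sample 7 = 684.4 > UCL.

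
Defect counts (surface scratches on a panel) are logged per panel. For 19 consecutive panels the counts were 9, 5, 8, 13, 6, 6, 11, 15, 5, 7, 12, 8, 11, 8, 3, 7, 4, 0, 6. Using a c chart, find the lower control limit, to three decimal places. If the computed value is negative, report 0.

0.000

c̄ = (9 + 5 + 8 + 13 + 6 + 6 + 11 + 15 + 5 + 7 + 12 + 8 + 11 + 8 + 3 + 7 + 4 + 0 + 6) / 19 = 144 / 19 = 7.5789
LCL = c̄ − 3√c̄ = 7.5789 − 3 × 2.7530 = -0.6800 → 0 (cannot be negative)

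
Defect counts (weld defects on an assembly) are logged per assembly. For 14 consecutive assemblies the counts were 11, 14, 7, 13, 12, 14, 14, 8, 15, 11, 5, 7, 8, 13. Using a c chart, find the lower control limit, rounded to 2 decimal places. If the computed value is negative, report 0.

c̄ = (11 + 14 + 7 + 13 + 12 + 14 + 14 + 8 + 15 + 11 + 5 + 7 + 8 + 13) / 14 = 152 / 14 = 10.8571
LCL = c̄ − 3√c̄ = 10.8571 − 3 × 3.2950 = 0.9721

0.97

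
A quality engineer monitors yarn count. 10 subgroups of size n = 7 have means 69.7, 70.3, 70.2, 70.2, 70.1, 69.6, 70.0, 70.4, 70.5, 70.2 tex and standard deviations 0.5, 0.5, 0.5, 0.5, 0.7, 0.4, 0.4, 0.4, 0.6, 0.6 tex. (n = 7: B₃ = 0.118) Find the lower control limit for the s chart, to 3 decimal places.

s̄ = (0.5 + 0.5 + 0.5 + 0.5 + 0.7 + 0.4 + 0.4 + 0.4 + 0.6 + 0.6) / 10 = 0.5100
LCL_s = B₃·s̄ = 0.118 × 0.5100 = 0.0602

0.060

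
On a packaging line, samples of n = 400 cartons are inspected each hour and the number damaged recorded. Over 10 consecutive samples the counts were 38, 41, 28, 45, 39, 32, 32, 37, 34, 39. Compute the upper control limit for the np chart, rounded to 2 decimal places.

p̄ = Σdᵢ / (k·n) = 365 / (10 × 400) = 0.09125
UCL = np̄ + 3·√(np̄(1−p̄)) = 36.5000 + 3 × √(36.5000×0.90875) = 36.5000 + 3 × 5.7593 = 53.7779

53.78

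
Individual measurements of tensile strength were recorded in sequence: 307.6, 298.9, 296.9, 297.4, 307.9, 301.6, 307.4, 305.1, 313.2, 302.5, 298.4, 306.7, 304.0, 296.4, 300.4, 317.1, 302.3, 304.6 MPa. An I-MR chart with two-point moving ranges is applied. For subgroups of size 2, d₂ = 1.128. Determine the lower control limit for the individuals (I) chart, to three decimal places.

285.746

X̄ = (307.6 + 298.9 + 296.9 + 297.4 + 307.9 + 301.6 + 307.4 + 305.1 + 313.2 + 302.5 + 298.4 + 306.7 + 304.0 + 296.4 + 300.4 + 317.1 + 302.3 + 304.6) / 18 = 303.8000
Moving ranges: 8.7, 2.0, 0.5, 10.5, 6.3, 5.8, 2.3, 8.1, 10.7, 4.1, 8.3, 2.7, 7.6, 4.0, 16.7, 14.8, 2.3; M̄R̄ = 115.4000 / 17 = 6.7882
LCL = X̄ − 3·M̄R̄/d₂ = 303.8000 − 3 × 6.7882 / 1.128 = 285.7462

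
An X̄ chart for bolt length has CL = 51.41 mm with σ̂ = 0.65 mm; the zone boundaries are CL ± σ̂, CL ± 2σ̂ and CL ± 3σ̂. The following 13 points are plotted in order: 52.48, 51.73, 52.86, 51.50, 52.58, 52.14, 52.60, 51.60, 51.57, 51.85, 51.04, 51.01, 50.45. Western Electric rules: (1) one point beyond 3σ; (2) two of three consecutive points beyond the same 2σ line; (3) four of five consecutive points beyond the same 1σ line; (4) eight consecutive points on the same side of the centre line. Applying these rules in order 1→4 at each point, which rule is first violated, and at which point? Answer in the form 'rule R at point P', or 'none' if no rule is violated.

Zone of each point (C = within 1σ̂, B = 1σ̂–2σ̂, A = 2σ̂–3σ̂, * = beyond 3σ̂; sign = side of CL): 1:+B, 2:+C, 3:+A, 4:+C, 5:+B, 6:+B, 7:+B, 8:+C, 9:+C, 10:+C, 11:-C, 12:-C, 13:-B
Rule 3 (four of five consecutive points beyond the same 1σ limit) is satisfied at point 7.

rule 3 at point 7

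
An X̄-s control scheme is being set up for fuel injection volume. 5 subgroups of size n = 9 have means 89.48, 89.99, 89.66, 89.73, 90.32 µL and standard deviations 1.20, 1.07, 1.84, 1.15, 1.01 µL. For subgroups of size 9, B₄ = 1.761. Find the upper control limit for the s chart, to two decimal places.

s̄ = (1.20 + 1.07 + 1.84 + 1.15 + 1.01) / 5 = 1.2540
UCL_s = B₄·s̄ = 1.761 × 1.2540 = 2.2083

2.21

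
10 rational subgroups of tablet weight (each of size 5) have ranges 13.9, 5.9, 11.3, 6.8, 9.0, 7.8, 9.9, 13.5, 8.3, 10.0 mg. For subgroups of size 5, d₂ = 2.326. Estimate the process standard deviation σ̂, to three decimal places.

4.144

R̄ = (13.9 + 5.9 + 11.3 + 6.8 + 9.0 + 7.8 + 9.9 + 13.5 + 8.3 + 10.0) / 10 = 9.6400
σ̂ = R̄ / d₂ = 9.6400 / 2.326 = 4.1445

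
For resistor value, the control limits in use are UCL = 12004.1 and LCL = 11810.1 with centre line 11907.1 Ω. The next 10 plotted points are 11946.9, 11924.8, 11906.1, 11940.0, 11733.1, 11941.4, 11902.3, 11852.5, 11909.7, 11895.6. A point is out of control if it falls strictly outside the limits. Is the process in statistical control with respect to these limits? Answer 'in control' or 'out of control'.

Compare each point to [11810.1, 12004.1]: sample 5 = 11733.1 < LCL.

out of control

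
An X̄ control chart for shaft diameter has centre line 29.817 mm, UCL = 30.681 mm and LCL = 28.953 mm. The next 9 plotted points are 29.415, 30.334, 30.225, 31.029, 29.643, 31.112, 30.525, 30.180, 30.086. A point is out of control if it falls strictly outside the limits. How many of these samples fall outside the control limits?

Compare each point to [28.953, 30.681]: sample 4 = 31.029 > UCL; sample 6 = 31.112 > UCL.

2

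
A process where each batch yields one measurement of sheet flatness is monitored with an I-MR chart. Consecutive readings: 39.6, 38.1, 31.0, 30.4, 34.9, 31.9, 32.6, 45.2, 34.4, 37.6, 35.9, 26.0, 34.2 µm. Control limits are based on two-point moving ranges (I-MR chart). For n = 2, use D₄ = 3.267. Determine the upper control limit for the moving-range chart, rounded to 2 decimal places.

17.37

Moving ranges: 1.5, 7.1, 0.6, 4.5, 3.0, 0.7, 12.6, 10.8, 3.2, 1.7, 9.9, 8.2; M̄R̄ = 63.8000 / 12 = 5.3167
UCL_MR = D₄·M̄R̄ = 3.267 × 5.3167 = 17.3696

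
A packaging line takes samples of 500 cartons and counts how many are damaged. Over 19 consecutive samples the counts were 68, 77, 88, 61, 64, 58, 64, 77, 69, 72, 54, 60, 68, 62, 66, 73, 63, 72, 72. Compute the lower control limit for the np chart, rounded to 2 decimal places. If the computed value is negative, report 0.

44.82

p̄ = Σdᵢ / (k·n) = 1288 / (19 × 500) = 0.13558
LCL = np̄ − 3·√(np̄(1−p̄)) = 67.7895 − 3 × 7.6550 = 44.8245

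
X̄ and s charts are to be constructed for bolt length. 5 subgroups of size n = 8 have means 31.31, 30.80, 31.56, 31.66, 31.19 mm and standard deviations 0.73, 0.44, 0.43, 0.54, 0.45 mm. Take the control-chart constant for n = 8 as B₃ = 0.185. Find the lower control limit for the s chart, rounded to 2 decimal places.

0.10

s̄ = (0.73 + 0.44 + 0.43 + 0.54 + 0.45) / 5 = 0.5180
LCL_s = B₃·s̄ = 0.185 × 0.5180 = 0.0958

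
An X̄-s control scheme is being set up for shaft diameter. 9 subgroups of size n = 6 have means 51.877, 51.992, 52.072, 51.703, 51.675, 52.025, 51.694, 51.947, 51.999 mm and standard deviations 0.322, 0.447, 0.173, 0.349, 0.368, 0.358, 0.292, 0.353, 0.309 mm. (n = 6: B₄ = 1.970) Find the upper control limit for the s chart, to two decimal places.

0.65

s̄ = (0.322 + 0.447 + 0.173 + 0.349 + 0.368 + 0.358 + 0.292 + 0.353 + 0.309) / 9 = 0.3301
UCL_s = B₄·s̄ = 1.970 × 0.3301 = 0.6503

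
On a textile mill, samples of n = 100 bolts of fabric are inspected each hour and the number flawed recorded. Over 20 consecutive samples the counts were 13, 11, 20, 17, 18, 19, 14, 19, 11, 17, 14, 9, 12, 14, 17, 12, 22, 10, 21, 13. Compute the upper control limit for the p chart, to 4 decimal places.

0.2591

p̄ = Σdᵢ / (k·n) = 303 / (20 × 100) = 0.15150
UCL = p̄ + 3·√(p̄(1−p̄)/n) = 0.15150 + 3 × √(0.15150×0.84850/100) = 0.15150 + 3 × 0.03585 = 0.25906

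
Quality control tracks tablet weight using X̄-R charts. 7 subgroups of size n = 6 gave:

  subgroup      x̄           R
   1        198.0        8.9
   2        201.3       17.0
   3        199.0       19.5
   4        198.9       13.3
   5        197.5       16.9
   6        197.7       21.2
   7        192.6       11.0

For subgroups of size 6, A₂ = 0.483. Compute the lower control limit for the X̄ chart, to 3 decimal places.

190.419

X̄̄ = (198.0 + 201.3 + 199.0 + 198.9 + 197.5 + 197.7 + 192.6) / 7 = 1385.0000 / 7 = 197.8571
R̄ = (8.9 + 17.0 + 19.5 + 13.3 + 16.9 + 21.2 + 11.0) / 7 = 107.8000 / 7 = 15.4000
LCL = X̄̄ − A₂·R̄ = 197.8571 − 0.483 × 15.4000 = 190.4189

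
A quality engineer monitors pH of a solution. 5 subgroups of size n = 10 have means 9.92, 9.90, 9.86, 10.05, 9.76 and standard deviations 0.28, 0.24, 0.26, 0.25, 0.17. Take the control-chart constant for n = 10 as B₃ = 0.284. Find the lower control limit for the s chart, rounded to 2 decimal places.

0.07

s̄ = (0.28 + 0.24 + 0.26 + 0.25 + 0.17) / 5 = 0.2400
LCL_s = B₃·s̄ = 0.284 × 0.2400 = 0.0682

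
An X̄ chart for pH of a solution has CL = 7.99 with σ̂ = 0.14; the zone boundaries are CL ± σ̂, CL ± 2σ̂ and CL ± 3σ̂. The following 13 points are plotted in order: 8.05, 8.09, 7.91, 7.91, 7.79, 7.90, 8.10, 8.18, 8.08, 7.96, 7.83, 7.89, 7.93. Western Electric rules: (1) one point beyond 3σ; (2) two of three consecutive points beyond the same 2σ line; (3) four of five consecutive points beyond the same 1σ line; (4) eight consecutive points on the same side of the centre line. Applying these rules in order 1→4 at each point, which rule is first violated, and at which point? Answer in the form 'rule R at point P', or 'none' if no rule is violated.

none

Zone of each point (C = within 1σ̂, B = 1σ̂–2σ̂, A = 2σ̂–3σ̂, * = beyond 3σ̂; sign = side of CL): 1:+C, 2:+C, 3:-C, 4:-C, 5:-B, 6:-C, 7:+C, 8:+B, 9:+C, 10:-C, 11:-B, 12:-C, 13:-C
No rule fires across all 13 points.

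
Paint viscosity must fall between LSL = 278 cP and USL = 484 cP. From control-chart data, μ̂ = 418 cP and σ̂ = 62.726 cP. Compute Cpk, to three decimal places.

Cpu = (USL − μ̂) / (3σ̂) = (484 − 418) / (3 × 62.726) = 0.3507; Cpl = (μ̂ − LSL) / (3σ̂) = (418 − 278) / (3 × 62.726) = 0.7440; Cpk = min(Cpu, Cpl) = 0.3507

0.351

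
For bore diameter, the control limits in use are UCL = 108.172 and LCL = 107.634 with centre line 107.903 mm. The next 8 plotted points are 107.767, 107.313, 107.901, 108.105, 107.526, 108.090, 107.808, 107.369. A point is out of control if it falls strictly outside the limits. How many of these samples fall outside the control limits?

3

Compare each point to [107.634, 108.172]: sample 2 = 107.313 < LCL; sample 5 = 107.526 < LCL; sample 8 = 107.369 < LCL.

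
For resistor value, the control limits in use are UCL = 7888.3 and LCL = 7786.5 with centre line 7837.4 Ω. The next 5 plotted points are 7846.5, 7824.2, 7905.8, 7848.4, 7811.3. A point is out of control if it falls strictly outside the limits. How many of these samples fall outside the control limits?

Compare each point to [7786.5, 7888.3]: sample 3 = 7905.8 > UCL.

1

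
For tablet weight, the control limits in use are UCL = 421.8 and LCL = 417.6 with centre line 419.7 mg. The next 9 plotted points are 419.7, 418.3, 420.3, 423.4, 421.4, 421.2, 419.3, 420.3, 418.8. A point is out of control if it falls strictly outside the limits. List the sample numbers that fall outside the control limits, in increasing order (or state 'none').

Compare each point to [417.6, 421.8]: sample 4 = 423.4 > UCL.

4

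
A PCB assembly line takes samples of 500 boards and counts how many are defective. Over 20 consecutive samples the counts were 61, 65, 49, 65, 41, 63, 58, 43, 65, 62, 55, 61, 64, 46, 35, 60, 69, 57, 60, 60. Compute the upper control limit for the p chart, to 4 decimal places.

p̄ = Σdᵢ / (k·n) = 1139 / (20 × 500) = 0.11390
UCL = p̄ + 3·√(p̄(1−p̄)/n) = 0.11390 + 3 × √(0.11390×0.88610/500) = 0.11390 + 3 × 0.01421 = 0.15652

0.1565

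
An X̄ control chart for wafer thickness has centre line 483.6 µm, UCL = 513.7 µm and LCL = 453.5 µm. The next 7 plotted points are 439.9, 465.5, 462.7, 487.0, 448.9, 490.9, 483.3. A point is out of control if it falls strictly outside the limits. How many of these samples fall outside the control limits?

Compare each point to [453.5, 513.7]: sample 1 = 439.9 < LCL; sample 5 = 448.9 < LCL.

2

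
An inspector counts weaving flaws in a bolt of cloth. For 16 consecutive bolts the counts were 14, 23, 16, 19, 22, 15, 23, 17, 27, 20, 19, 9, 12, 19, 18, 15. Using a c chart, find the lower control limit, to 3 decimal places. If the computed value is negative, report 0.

5.272

c̄ = (14 + 23 + 16 + 19 + 22 + 15 + 23 + 17 + 27 + 20 + 19 + 9 + 12 + 19 + 18 + 15) / 16 = 288 / 16 = 18.0000
LCL = c̄ − 3√c̄ = 18.0000 − 3 × 4.2426 = 5.2721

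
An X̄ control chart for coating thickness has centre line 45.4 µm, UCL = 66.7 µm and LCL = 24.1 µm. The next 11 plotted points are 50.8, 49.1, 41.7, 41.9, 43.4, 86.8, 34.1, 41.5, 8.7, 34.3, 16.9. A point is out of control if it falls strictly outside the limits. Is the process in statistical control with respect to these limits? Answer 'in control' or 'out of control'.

out of control

Compare each point to [24.1, 66.7]: sample 6 = 86.8 > UCL; sample 9 = 8.7 < LCL; sample 11 = 16.9 < LCL.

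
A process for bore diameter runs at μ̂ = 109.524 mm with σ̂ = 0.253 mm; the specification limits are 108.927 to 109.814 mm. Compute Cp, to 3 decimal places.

0.584

Cp = (USL − LSL) / (6σ̂) = (109.814 − 108.927) / (6 × 0.253) = 0.8870 / 1.5180 = 0.5843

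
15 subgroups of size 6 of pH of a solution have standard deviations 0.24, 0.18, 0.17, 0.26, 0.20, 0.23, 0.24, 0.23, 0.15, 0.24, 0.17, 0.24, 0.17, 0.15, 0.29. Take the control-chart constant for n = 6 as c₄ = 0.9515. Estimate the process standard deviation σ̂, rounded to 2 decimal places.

s̄ = (0.24 + 0.18 + 0.17 + 0.26 + 0.20 + 0.23 + 0.24 + 0.23 + 0.15 + 0.24 + 0.17 + 0.24 + 0.17 + 0.15 + 0.29) / 15 = 0.2107
σ̂ = s̄ / c₄ = 0.2107 / 0.9515 = 0.2214

0.22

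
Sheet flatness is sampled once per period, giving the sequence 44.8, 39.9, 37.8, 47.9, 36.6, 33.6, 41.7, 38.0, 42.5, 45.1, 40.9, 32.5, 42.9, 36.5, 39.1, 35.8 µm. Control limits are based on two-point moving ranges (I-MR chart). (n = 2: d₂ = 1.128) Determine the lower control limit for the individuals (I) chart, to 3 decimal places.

X̄ = (44.8 + 39.9 + 37.8 + 47.9 + 36.6 + 33.6 + 41.7 + 38.0 + 42.5 + 45.1 + 40.9 + 32.5 + 42.9 + 36.5 + 39.1 + 35.8) / 16 = 39.7250
Moving ranges: 4.9, 2.1, 10.1, 11.3, 3.0, 8.1, 3.7, 4.5, 2.6, 4.2, 8.4, 10.4, 6.4, 2.6, 3.3; M̄R̄ = 85.6000 / 15 = 5.7067
LCL = X̄ − 3·M̄R̄/d₂ = 39.7250 − 3 × 5.7067 / 1.128 = 24.5477

24.548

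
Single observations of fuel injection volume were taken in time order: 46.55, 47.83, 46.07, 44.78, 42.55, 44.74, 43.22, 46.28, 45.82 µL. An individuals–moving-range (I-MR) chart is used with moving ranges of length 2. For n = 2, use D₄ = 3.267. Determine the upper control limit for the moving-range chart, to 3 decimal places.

Moving ranges: 1.28, 1.76, 1.29, 2.23, 2.19, 1.52, 3.06, 0.46; M̄R̄ = 13.7900 / 8 = 1.7238
UCL_MR = D₄·M̄R̄ = 3.267 × 1.7238 = 5.6315

5.631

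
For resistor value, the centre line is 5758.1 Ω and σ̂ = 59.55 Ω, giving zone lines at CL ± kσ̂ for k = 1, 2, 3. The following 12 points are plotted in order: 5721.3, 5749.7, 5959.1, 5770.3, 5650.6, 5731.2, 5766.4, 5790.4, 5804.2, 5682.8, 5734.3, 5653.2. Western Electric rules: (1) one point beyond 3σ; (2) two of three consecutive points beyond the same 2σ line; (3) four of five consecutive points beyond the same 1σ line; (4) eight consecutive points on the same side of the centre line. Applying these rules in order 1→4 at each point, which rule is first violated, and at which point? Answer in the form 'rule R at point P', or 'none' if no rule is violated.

Zone of each point (C = within 1σ̂, B = 1σ̂–2σ̂, A = 2σ̂–3σ̂, * = beyond 3σ̂; sign = side of CL): 1:-C, 2:-C, 3:+*, 4:+C, 5:-B, 6:-C, 7:+C, 8:+C, 9:+C, 10:-B, 11:-C, 12:-B
Rule 1 (one point beyond the 3σ limits) is satisfied at point 3.

rule 1 at point 3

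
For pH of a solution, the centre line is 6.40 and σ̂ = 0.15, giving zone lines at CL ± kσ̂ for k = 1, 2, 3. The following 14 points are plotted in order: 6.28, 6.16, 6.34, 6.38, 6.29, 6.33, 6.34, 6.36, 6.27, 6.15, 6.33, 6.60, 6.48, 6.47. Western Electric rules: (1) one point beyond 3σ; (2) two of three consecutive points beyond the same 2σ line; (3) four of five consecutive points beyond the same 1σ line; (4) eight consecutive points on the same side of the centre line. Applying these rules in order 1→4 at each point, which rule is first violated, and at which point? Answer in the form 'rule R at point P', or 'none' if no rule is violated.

Zone of each point (C = within 1σ̂, B = 1σ̂–2σ̂, A = 2σ̂–3σ̂, * = beyond 3σ̂; sign = side of CL): 1:-C, 2:-B, 3:-C, 4:-C, 5:-C, 6:-C, 7:-C, 8:-C, 9:-C, 10:-B, 11:-C, 12:+B, 13:+C, 14:+C
Rule 4 (eight consecutive points on the same side of the centre line) is satisfied at point 8.

rule 4 at point 8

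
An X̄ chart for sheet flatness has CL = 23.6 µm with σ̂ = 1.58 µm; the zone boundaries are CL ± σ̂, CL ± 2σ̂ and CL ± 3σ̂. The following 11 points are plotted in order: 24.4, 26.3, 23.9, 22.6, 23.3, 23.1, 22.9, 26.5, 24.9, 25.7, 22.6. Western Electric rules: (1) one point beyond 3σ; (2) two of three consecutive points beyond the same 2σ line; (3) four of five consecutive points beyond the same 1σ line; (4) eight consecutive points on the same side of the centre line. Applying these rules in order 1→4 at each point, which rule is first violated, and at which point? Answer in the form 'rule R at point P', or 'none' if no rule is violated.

none

Zone of each point (C = within 1σ̂, B = 1σ̂–2σ̂, A = 2σ̂–3σ̂, * = beyond 3σ̂; sign = side of CL): 1:+C, 2:+B, 3:+C, 4:-C, 5:-C, 6:-C, 7:-C, 8:+B, 9:+C, 10:+B, 11:-C
No rule fires across all 11 points.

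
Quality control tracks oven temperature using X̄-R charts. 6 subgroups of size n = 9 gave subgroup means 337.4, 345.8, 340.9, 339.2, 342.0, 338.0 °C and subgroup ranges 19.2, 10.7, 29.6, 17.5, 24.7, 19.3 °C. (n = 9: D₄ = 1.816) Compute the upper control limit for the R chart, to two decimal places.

R̄ = (19.2 + 10.7 + 29.6 + 17.5 + 24.7 + 19.3) / 6 = 121.0000 / 6 = 20.1667
UCL_R = D₄·R̄ = 1.816 × 20.1667 = 36.6227

36.62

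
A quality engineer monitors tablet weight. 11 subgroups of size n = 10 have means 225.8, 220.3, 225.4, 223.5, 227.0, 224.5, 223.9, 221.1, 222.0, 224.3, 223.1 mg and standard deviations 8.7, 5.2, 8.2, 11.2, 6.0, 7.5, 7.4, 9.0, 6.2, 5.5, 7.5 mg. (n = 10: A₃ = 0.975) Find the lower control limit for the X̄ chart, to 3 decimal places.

X̄̄ = (225.8 + 220.3 + 225.4 + 223.5 + 227.0 + 224.5 + 223.9 + 221.1 + 222.0 + 224.3 + 223.1) / 11 = 223.7182
s̄ = (8.7 + 5.2 + 8.2 + 11.2 + 6.0 + 7.5 + 7.4 + 9.0 + 6.2 + 5.5 + 7.5) / 11 = 7.4909
LCL = X̄̄ − A₃·s̄ = 223.7182 − 0.975 × 7.4909 = 216.4145

216.415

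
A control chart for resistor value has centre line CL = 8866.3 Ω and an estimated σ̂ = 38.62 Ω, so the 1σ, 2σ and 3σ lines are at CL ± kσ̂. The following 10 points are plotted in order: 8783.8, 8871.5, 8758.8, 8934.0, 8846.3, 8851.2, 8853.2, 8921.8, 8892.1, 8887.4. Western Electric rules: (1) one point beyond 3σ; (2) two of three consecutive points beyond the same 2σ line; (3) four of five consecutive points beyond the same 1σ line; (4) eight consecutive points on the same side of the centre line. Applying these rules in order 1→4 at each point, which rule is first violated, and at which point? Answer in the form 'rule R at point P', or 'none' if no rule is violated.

Zone of each point (C = within 1σ̂, B = 1σ̂–2σ̂, A = 2σ̂–3σ̂, * = beyond 3σ̂; sign = side of CL): 1:-A, 2:+C, 3:-A, 4:+B, 5:-C, 6:-C, 7:-C, 8:+B, 9:+C, 10:+C
Rule 2 (two of three consecutive points beyond the same 2σ limit) is satisfied at point 3.

rule 2 at point 3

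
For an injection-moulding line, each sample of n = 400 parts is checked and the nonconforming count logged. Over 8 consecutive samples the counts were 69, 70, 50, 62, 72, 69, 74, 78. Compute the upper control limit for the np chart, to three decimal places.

90.538

p̄ = Σdᵢ / (k·n) = 544 / (8 × 400) = 0.17000
UCL = np̄ + 3·√(np̄(1−p̄)) = 68.0000 + 3 × √(68.0000×0.83000) = 68.0000 + 3 × 7.5127 = 90.5380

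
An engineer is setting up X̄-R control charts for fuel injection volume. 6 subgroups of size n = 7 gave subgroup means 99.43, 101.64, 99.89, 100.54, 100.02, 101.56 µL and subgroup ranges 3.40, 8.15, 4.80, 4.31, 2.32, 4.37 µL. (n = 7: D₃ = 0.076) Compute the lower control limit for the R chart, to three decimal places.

0.346

R̄ = (3.40 + 8.15 + 4.80 + 4.31 + 2.32 + 4.37) / 6 = 27.3500 / 6 = 4.5583
LCL_R = D₃·R̄ = 0.076 × 4.5583 = 0.3464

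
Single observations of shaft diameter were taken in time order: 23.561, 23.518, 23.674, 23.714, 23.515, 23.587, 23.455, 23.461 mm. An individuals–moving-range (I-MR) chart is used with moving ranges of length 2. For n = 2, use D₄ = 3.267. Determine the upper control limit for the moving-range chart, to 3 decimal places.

Moving ranges: 0.043, 0.156, 0.040, 0.199, 0.072, 0.132, 0.006; M̄R̄ = 0.6480 / 7 = 0.0926
UCL_MR = D₄·M̄R̄ = 3.267 × 0.0926 = 0.3024

0.302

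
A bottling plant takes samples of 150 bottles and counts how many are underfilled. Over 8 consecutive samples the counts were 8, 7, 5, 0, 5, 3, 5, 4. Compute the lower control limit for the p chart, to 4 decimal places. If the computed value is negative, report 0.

p̄ = Σdᵢ / (k·n) = 37 / (8 × 150) = 0.03083
LCL = p̄ − 3·√(p̄(1−p̄)/n) = 0.03083 − 3 × 0.01411 = -0.01151 → 0 (negative, so LCL = 0)

0.0000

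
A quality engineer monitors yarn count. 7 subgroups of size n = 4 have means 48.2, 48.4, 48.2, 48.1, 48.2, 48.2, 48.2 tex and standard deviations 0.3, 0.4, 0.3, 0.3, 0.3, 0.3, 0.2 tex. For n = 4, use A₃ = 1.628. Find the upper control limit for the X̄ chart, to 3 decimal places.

X̄̄ = (48.2 + 48.4 + 48.2 + 48.1 + 48.2 + 48.2 + 48.2) / 7 = 48.2143
s̄ = (0.3 + 0.4 + 0.3 + 0.3 + 0.3 + 0.3 + 0.2) / 7 = 0.3000
UCL = X̄̄ + A₃·s̄ = 48.2143 + 1.628 × 0.3000 = 48.7027

48.703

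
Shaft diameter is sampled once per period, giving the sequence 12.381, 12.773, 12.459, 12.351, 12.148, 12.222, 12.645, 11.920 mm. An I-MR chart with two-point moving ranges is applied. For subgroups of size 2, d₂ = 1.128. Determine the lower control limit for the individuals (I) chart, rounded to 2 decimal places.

11.51

X̄ = (12.381 + 12.773 + 12.459 + 12.351 + 12.148 + 12.222 + 12.645 + 11.920) / 8 = 12.3624
Moving ranges: 0.392, 0.314, 0.108, 0.203, 0.074, 0.423, 0.725; M̄R̄ = 2.2390 / 7 = 0.3199
LCL = X̄ − 3·M̄R̄/d₂ = 12.3624 − 3 × 0.3199 / 1.128 = 11.5117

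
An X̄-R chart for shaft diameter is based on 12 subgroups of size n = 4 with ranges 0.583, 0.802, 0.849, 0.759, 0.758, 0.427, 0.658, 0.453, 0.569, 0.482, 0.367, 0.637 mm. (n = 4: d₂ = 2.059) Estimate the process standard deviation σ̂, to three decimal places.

0.297

R̄ = (0.583 + 0.802 + 0.849 + 0.759 + 0.758 + 0.427 + 0.658 + 0.453 + 0.569 + 0.482 + 0.367 + 0.637) / 12 = 0.6120
σ̂ = R̄ / d₂ = 0.6120 / 2.059 = 0.2972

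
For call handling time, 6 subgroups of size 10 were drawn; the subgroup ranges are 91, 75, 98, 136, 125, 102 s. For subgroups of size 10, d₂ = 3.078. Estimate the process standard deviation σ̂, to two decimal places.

R̄ = (91 + 75 + 98 + 136 + 125 + 102) / 6 = 104.5000
σ̂ = R̄ / d₂ = 104.5000 / 3.078 = 33.9506

33.95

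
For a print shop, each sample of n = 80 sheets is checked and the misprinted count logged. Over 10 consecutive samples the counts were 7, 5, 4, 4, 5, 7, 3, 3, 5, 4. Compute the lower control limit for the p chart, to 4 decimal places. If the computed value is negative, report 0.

0.0000

p̄ = Σdᵢ / (k·n) = 47 / (10 × 80) = 0.05875
LCL = p̄ − 3·√(p̄(1−p̄)/n) = 0.05875 − 3 × 0.02629 = -0.02012 → 0 (negative, so LCL = 0)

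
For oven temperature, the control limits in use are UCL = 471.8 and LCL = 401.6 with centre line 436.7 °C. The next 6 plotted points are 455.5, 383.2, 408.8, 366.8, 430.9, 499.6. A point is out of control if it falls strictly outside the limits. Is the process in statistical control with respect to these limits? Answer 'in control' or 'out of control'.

out of control

Compare each point to [401.6, 471.8]: sample 2 = 383.2 < LCL; sample 4 = 366.8 < LCL; sample 6 = 499.6 > UCL.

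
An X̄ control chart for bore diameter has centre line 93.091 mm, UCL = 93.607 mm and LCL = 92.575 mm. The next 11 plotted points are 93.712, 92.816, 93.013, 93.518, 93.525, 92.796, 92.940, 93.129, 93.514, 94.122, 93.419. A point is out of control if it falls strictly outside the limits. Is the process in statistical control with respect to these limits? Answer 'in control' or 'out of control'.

Compare each point to [92.575, 93.607]: sample 1 = 93.712 > UCL; sample 10 = 94.122 > UCL.

out of control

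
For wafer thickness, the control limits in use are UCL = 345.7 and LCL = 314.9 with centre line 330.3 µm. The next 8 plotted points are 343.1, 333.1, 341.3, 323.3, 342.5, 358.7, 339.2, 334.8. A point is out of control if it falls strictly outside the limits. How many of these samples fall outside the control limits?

1

Compare each point to [314.9, 345.7]: sample 6 = 358.7 > UCL.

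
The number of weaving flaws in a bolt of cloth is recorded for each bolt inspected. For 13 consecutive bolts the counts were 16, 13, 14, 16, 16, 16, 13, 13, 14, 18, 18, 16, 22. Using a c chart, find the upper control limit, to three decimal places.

27.682

c̄ = (16 + 13 + 14 + 16 + 16 + 16 + 13 + 13 + 14 + 18 + 18 + 16 + 22) / 13 = 205 / 13 = 15.7692
UCL = c̄ + 3√c̄ = 15.7692 + 3 × √15.7692 = 15.7692 + 3 × 3.9710 = 27.6824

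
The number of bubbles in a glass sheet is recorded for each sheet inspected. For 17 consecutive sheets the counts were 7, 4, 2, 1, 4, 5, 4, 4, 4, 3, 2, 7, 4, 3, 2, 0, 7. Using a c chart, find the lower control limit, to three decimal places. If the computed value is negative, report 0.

c̄ = (7 + 4 + 2 + 1 + 4 + 5 + 4 + 4 + 4 + 3 + 2 + 7 + 4 + 3 + 2 + 0 + 7) / 17 = 63 / 17 = 3.7059
LCL = c̄ − 3√c̄ = 3.7059 − 3 × 1.9251 = -2.0693 → 0 (cannot be negative)

0.000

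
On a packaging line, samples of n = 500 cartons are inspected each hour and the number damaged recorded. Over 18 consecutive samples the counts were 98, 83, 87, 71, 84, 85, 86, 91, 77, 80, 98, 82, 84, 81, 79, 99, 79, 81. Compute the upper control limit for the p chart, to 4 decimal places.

0.2198

p̄ = Σdᵢ / (k·n) = 1525 / (18 × 500) = 0.16944
UCL = p̄ + 3·√(p̄(1−p̄)/n) = 0.16944 + 3 × √(0.16944×0.83056/500) = 0.16944 + 3 × 0.01678 = 0.21978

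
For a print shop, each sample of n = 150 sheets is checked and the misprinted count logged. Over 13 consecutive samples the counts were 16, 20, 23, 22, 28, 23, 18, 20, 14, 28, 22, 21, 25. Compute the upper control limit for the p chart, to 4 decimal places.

0.2295

p̄ = Σdᵢ / (k·n) = 280 / (13 × 150) = 0.14359
UCL = p̄ + 3·√(p̄(1−p̄)/n) = 0.14359 + 3 × √(0.14359×0.85641/150) = 0.14359 + 3 × 0.02863 = 0.22949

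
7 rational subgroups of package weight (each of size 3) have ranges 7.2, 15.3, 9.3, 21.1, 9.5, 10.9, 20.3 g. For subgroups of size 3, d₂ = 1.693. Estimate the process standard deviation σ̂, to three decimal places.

R̄ = (7.2 + 15.3 + 9.3 + 21.1 + 9.5 + 10.9 + 20.3) / 7 = 13.3714
σ̂ = R̄ / d₂ = 13.3714 / 1.693 = 7.8981

7.898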